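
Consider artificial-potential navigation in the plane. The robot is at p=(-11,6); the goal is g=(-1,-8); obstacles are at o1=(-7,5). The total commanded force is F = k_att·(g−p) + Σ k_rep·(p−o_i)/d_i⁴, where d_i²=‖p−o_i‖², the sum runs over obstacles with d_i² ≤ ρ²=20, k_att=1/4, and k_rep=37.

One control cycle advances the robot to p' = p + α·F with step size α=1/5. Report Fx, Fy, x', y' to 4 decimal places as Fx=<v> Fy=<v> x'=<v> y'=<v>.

Fx=1.9879 Fy=-3.3720 x'=-10.6024 y'=5.3256

F_att = 1/4·(g−p) = 1/4·(10,-14) = (2.5000,-3.5000)
o1: d²=17 ≤ ρ²=20; F_rep = 37·(-4,1)/17² = (-0.5121,0.1280)
F = F_att + ΣF_rep = (1.9879,-3.3720)
p' = p + 1/5·F = (-10.6024,5.3256)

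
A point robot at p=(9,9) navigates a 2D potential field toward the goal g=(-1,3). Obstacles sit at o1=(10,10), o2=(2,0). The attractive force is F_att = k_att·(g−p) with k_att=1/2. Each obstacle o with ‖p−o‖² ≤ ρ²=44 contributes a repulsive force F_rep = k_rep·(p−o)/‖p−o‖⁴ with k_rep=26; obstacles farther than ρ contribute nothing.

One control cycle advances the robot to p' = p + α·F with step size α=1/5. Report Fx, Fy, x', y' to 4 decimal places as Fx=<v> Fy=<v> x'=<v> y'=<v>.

Fx=-11.5000 Fy=-9.5000 x'=6.7000 y'=7.1000

F_att = 1/2·(g−p) = 1/2·(-10,-6) = (-5.0000,-3.0000)
o1: d²=2 ≤ ρ²=44; F_rep = 26·(-1,-1)/2² = (-6.5000,-6.5000)
o2: d²=130 > ρ²=44 → inactive
F = F_att + ΣF_rep = (-11.5000,-9.5000)
p' = p + 1/5·F = (6.7000,7.1000)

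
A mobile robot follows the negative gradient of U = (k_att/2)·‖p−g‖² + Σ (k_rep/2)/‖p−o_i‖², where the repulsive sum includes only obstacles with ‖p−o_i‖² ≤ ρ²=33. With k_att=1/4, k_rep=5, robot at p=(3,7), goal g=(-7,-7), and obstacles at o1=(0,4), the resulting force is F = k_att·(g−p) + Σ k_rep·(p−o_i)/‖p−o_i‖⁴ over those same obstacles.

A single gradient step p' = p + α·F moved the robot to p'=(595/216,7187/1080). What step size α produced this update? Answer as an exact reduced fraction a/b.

F_att = 1/4·(g−p) = 1/4·(-10,-14) = (-2.5000,-3.5000)
o1: d²=18 ≤ ρ²=33; F_rep = 5·(3,3)/18² = (0.0463,0.0463)
F = F_att + ΣF_rep = (-2.4537,-3.4537)
Δp = p'−p = (-0.2454,-0.3454); α = Δx/Fx = (-53/216) / (-265/108) = 1/10
check: Δy/Fy = (-373/1080) / (-373/108) = 1/10 ✓

α = 1/10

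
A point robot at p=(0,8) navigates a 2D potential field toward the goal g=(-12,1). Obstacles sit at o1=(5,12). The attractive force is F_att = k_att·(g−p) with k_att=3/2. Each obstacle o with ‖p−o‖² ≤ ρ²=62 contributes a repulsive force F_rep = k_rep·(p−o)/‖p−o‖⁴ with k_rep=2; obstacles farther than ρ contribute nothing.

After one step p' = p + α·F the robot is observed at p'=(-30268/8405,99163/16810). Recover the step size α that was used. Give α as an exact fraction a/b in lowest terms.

F_att = 3/2·(g−p) = 3/2·(-12,-7) = (-18.0000,-10.5000)
o1: d²=41 ≤ ρ²=62; F_rep = 2·(-5,-4)/41² = (-0.0059,-0.0048)
F = F_att + ΣF_rep = (-18.0059,-10.5048)
Δp = p'−p = (-3.6012,-2.1010); α = Δx/Fx = (-30268/8405) / (-30268/1681) = 1/5
check: Δy/Fy = (-35317/16810) / (-35317/3362) = 1/5 ✓

α = 1/5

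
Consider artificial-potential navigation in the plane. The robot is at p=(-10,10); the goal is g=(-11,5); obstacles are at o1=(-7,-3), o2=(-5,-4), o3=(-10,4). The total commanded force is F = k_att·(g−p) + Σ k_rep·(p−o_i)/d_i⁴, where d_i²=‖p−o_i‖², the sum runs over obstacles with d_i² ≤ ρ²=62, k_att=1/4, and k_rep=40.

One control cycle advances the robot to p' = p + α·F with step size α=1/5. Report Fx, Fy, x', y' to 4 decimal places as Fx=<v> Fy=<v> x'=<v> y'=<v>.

F_att = 1/4·(g−p) = 1/4·(-1,-5) = (-0.2500,-1.2500)
o1: d²=178 > ρ²=62 → inactive
o2: d²=221 > ρ²=62 → inactive
o3: d²=36 ≤ ρ²=62; F_rep = 40·(0,6)/36² = (0.0000,0.1852)
F = F_att + ΣF_rep = (-0.2500,-1.0648)
p' = p + 1/5·F = (-10.0500,9.7870)

Fx=-0.2500 Fy=-1.0648 x'=-10.0500 y'=9.7870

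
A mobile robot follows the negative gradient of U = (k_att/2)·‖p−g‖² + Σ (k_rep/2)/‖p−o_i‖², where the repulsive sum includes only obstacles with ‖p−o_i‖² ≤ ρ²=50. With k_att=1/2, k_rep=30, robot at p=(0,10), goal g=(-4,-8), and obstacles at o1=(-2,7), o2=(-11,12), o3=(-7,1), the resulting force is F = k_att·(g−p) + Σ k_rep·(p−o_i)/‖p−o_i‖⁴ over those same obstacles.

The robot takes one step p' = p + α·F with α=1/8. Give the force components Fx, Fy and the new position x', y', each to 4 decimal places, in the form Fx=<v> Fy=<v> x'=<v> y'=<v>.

F_att = 1/2·(g−p) = 1/2·(-4,-18) = (-2.0000,-9.0000)
o1: d²=13 ≤ ρ²=50; F_rep = 30·(2,3)/13² = (0.3550,0.5325)
o2: d²=125 > ρ²=50 → inactive
o3: d²=130 > ρ²=50 → inactive
F = F_att + ΣF_rep = (-1.6450,-8.4675)
p' = p + 1/8·F = (-0.2056,8.9416)

Fx=-1.6450 Fy=-8.4675 x'=-0.2056 y'=8.9416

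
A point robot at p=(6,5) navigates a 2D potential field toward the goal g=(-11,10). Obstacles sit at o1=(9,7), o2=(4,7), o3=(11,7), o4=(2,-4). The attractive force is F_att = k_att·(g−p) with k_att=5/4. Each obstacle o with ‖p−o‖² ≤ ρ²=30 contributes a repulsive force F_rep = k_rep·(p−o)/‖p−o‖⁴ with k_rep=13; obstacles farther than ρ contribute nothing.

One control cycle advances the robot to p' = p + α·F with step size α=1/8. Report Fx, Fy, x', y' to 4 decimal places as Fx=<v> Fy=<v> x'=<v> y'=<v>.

F_att = 5/4·(g−p) = 5/4·(-17,5) = (-21.2500,6.2500)
o1: d²=13 ≤ ρ²=30; F_rep = 13·(-3,-2)/13² = (-0.2308,-0.1538)
o2: d²=8 ≤ ρ²=30; F_rep = 13·(2,-2)/8² = (0.4062,-0.4062)
o3: d²=29 ≤ ρ²=30; F_rep = 13·(-5,-2)/29² = (-0.0773,-0.0309)
o4: d²=97 > ρ²=30 → inactive
F = F_att + ΣF_rep = (-21.1518,5.6590)
p' = p + 1/8·F = (3.3560,5.7074)

Fx=-21.1518 Fy=5.6590 x'=3.3560 y'=5.7074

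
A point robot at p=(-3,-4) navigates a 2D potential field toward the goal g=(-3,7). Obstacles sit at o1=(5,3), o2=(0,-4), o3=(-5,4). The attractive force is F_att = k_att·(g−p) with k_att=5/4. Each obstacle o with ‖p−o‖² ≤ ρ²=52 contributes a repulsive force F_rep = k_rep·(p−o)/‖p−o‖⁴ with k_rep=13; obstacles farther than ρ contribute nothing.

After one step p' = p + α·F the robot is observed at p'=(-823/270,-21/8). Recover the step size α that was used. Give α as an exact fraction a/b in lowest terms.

α = 1/10

F_att = 5/4·(g−p) = 5/4·(0,11) = (0.0000,13.7500)
o1: d²=113 > ρ²=52 → inactive
o2: d²=9 ≤ ρ²=52; F_rep = 13·(-3,0)/9² = (-0.4815,0.0000)
o3: d²=68 > ρ²=52 → inactive
F = F_att + ΣF_rep = (-0.4815,13.7500)
Δp = p'−p = (-0.0481,1.3750); α = Δx/Fx = (-13/270) / (-13/27) = 1/10
check: Δy/Fy = (11/8) / (55/4) = 1/10 ✓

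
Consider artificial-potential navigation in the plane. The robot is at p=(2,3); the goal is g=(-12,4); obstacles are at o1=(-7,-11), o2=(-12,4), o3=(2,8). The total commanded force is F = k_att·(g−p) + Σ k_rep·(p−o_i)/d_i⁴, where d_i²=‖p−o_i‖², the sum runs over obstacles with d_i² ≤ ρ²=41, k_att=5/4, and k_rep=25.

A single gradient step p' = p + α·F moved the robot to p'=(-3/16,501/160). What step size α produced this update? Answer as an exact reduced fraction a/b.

α = 1/8

F_att = 5/4·(g−p) = 5/4·(-14,1) = (-17.5000,1.2500)
o1: d²=277 > ρ²=41 → inactive
o2: d²=197 > ρ²=41 → inactive
o3: d²=25 ≤ ρ²=41; F_rep = 25·(0,-5)/25² = (0.0000,-0.2000)
F = F_att + ΣF_rep = (-17.5000,1.0500)
Δp = p'−p = (-2.1875,0.1313); α = Δx/Fx = (-35/16) / (-35/2) = 1/8
check: Δy/Fy = (21/160) / (21/20) = 1/8 ✓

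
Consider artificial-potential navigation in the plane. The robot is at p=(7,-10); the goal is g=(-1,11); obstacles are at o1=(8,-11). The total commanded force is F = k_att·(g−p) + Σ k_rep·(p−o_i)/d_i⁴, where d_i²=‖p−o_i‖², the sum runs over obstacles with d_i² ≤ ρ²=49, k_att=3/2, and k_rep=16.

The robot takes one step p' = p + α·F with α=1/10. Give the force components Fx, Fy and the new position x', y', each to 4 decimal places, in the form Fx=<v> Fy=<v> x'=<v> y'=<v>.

F_att = 3/2·(g−p) = 3/2·(-8,21) = (-12.0000,31.5000)
o1: d²=2 ≤ ρ²=49; F_rep = 16·(-1,1)/2² = (-4.0000,4.0000)
F = F_att + ΣF_rep = (-16.0000,35.5000)
p' = p + 1/10·F = (5.4000,-6.4500)

Fx=-16.0000 Fy=35.5000 x'=5.4000 y'=-6.4500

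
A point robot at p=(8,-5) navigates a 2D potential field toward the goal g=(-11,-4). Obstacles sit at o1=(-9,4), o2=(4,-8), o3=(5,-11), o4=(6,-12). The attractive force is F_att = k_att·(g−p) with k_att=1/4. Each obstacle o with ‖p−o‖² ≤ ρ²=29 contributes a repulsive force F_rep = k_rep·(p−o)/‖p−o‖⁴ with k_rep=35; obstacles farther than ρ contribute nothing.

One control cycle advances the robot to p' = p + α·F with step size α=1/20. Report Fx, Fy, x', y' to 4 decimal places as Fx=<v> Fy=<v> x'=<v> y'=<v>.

F_att = 1/4·(g−p) = 1/4·(-19,1) = (-4.7500,0.2500)
o1: d²=370 > ρ²=29 → inactive
o2: d²=25 ≤ ρ²=29; F_rep = 35·(4,3)/25² = (0.2240,0.1680)
o3: d²=45 > ρ²=29 → inactive
o4: d²=53 > ρ²=29 → inactive
F = F_att + ΣF_rep = (-4.5260,0.4180)
p' = p + 1/20·F = (7.7737,-4.9791)

Fx=-4.5260 Fy=0.4180 x'=7.7737 y'=-4.9791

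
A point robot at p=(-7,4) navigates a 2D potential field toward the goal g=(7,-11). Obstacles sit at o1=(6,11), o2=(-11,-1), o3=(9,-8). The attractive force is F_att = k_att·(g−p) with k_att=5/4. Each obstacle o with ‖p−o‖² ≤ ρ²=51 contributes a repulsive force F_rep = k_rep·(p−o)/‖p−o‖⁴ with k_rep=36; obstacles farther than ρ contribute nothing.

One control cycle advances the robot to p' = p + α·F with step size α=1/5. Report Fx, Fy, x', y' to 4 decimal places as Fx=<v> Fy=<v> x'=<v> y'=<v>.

F_att = 5/4·(g−p) = 5/4·(14,-15) = (17.5000,-18.7500)
o1: d²=218 > ρ²=51 → inactive
o2: d²=41 ≤ ρ²=51; F_rep = 36·(4,5)/41² = (0.0857,0.1071)
o3: d²=400 > ρ²=51 → inactive
F = F_att + ΣF_rep = (17.5857,-18.6429)
p' = p + 1/5·F = (-3.4829,0.2714)

Fx=17.5857 Fy=-18.6429 x'=-3.4829 y'=0.2714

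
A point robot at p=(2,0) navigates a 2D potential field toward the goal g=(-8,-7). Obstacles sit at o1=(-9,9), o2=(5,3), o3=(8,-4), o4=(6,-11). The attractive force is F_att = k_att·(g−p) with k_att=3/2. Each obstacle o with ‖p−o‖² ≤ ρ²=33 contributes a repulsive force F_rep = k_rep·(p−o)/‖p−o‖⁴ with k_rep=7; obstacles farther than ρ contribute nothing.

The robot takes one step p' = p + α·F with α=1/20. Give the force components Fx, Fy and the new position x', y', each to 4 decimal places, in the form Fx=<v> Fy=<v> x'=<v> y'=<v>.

F_att = 3/2·(g−p) = 3/2·(-10,-7) = (-15.0000,-10.5000)
o1: d²=202 > ρ²=33 → inactive
o2: d²=18 ≤ ρ²=33; F_rep = 7·(-3,-3)/18² = (-0.0648,-0.0648)
o3: d²=52 > ρ²=33 → inactive
o4: d²=137 > ρ²=33 → inactive
F = F_att + ΣF_rep = (-15.0648,-10.5648)
p' = p + 1/20·F = (1.2468,-0.5282)

Fx=-15.0648 Fy=-10.5648 x'=1.2468 y'=-0.5282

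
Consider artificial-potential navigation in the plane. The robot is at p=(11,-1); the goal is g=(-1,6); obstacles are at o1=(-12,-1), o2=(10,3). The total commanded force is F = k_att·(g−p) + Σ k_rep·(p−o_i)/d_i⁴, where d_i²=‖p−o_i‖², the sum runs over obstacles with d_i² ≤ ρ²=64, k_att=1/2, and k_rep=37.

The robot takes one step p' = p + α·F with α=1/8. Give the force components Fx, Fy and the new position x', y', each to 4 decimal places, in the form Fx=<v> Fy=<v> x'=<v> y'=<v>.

F_att = 1/2·(g−p) = 1/2·(-12,7) = (-6.0000,3.5000)
o1: d²=529 > ρ²=64 → inactive
o2: d²=17 ≤ ρ²=64; F_rep = 37·(1,-4)/17² = (0.1280,-0.5121)
F = F_att + ΣF_rep = (-5.8720,2.9879)
p' = p + 1/8·F = (10.2660,-0.6265)

Fx=-5.8720 Fy=2.9879 x'=10.2660 y'=-0.6265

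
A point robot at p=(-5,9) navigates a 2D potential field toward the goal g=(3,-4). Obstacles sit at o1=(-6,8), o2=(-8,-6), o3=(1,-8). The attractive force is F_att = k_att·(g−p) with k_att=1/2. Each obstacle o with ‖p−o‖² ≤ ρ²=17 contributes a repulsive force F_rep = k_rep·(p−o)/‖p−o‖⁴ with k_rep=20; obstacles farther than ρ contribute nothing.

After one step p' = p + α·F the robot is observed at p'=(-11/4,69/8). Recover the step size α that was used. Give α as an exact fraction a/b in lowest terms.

α = 1/4

F_att = 1/2·(g−p) = 1/2·(8,-13) = (4.0000,-6.5000)
o1: d²=2 ≤ ρ²=17; F_rep = 20·(1,1)/2² = (5.0000,5.0000)
o2: d²=234 > ρ²=17 → inactive
o3: d²=325 > ρ²=17 → inactive
F = F_att + ΣF_rep = (9.0000,-1.5000)
Δp = p'−p = (2.2500,-0.3750); α = Δx/Fx = (9/4) / (9) = 1/4
check: Δy/Fy = (-3/8) / (-3/2) = 1/4 ✓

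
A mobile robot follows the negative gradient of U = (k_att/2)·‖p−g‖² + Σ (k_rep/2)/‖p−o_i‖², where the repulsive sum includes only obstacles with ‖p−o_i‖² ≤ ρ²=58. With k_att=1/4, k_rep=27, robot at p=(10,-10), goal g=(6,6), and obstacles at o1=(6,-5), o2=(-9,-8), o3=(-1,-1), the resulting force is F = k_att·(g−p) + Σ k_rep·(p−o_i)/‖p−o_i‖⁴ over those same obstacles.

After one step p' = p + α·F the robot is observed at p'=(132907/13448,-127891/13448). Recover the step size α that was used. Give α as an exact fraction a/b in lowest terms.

F_att = 1/4·(g−p) = 1/4·(-4,16) = (-1.0000,4.0000)
o1: d²=41 ≤ ρ²=58; F_rep = 27·(4,-5)/41² = (0.0642,-0.0803)
o2: d²=365 > ρ²=58 → inactive
o3: d²=202 > ρ²=58 → inactive
F = F_att + ΣF_rep = (-0.9358,3.9197)
Δp = p'−p = (-0.1170,0.4900); α = Δx/Fx = (-1573/13448) / (-1573/1681) = 1/8
check: Δy/Fy = (6589/13448) / (6589/1681) = 1/8 ✓

α = 1/8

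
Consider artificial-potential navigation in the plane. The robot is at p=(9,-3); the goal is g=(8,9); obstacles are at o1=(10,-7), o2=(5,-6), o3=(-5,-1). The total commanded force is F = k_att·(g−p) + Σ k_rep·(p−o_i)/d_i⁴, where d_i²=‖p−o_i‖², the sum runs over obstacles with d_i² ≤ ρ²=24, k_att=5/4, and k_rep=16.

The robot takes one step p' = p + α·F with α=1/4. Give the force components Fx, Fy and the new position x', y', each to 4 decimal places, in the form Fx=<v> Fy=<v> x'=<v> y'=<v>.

Fx=-1.3054 Fy=15.2215 x'=8.6737 y'=0.8054

F_att = 5/4·(g−p) = 5/4·(-1,12) = (-1.2500,15.0000)
o1: d²=17 ≤ ρ²=24; F_rep = 16·(-1,4)/17² = (-0.0554,0.2215)
o2: d²=25 > ρ²=24 → inactive
o3: d²=200 > ρ²=24 → inactive
F = F_att + ΣF_rep = (-1.3054,15.2215)
p' = p + 1/4·F = (8.6737,0.8054)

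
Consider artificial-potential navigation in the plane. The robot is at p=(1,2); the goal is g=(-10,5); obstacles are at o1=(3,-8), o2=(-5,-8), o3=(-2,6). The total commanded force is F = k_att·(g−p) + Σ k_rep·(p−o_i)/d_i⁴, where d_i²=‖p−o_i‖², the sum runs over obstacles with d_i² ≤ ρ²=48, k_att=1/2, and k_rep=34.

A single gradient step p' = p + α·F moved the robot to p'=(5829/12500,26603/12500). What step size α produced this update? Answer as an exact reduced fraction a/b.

α = 1/10

F_att = 1/2·(g−p) = 1/2·(-11,3) = (-5.5000,1.5000)
o1: d²=104 > ρ²=48 → inactive
o2: d²=136 > ρ²=48 → inactive
o3: d²=25 ≤ ρ²=48; F_rep = 34·(3,-4)/25² = (0.1632,-0.2176)
F = F_att + ΣF_rep = (-5.3368,1.2824)
Δp = p'−p = (-0.5337,0.1282); α = Δx/Fx = (-6671/12500) / (-6671/1250) = 1/10
check: Δy/Fy = (1603/12500) / (1603/1250) = 1/10 ✓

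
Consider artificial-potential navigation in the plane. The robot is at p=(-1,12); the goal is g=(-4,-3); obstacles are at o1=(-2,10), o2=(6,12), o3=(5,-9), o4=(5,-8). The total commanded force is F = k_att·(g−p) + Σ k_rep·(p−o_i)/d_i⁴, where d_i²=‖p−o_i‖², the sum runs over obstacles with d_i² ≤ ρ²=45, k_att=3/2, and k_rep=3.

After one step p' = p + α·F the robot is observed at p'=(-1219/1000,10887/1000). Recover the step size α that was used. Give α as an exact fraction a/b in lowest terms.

α = 1/20

F_att = 3/2·(g−p) = 3/2·(-3,-15) = (-4.5000,-22.5000)
o1: d²=5 ≤ ρ²=45; F_rep = 3·(1,2)/5² = (0.1200,0.2400)
o2: d²=49 > ρ²=45 → inactive
o3: d²=477 > ρ²=45 → inactive
o4: d²=436 > ρ²=45 → inactive
F = F_att + ΣF_rep = (-4.3800,-22.2600)
Δp = p'−p = (-0.2190,-1.1130); α = Δx/Fx = (-219/1000) / (-219/50) = 1/20
check: Δy/Fy = (-1113/1000) / (-1113/50) = 1/20 ✓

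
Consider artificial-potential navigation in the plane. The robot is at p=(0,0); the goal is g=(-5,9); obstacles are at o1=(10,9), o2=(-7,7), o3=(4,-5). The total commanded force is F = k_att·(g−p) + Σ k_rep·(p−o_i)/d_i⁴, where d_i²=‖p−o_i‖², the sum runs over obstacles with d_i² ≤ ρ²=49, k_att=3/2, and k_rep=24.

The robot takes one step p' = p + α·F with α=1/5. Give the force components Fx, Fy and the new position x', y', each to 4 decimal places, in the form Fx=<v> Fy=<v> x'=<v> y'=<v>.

F_att = 3/2·(g−p) = 3/2·(-5,9) = (-7.5000,13.5000)
o1: d²=181 > ρ²=49 → inactive
o2: d²=98 > ρ²=49 → inactive
o3: d²=41 ≤ ρ²=49; F_rep = 24·(-4,5)/41² = (-0.0571,0.0714)
F = F_att + ΣF_rep = (-7.5571,13.5714)
p' = p + 1/5·F = (-1.5114,2.7143)

Fx=-7.5571 Fy=13.5714 x'=-1.5114 y'=2.7143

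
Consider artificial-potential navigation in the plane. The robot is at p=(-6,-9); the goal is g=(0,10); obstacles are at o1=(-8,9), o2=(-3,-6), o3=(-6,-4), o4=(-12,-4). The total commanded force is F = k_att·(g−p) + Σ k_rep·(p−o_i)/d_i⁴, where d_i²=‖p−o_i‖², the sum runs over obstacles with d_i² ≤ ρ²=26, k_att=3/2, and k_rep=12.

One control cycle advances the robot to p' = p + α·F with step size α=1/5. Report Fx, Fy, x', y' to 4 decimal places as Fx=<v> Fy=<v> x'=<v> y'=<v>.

Fx=8.8889 Fy=28.2929 x'=-4.2222 y'=-3.3414

F_att = 3/2·(g−p) = 3/2·(6,19) = (9.0000,28.5000)
o1: d²=328 > ρ²=26 → inactive
o2: d²=18 ≤ ρ²=26; F_rep = 12·(-3,-3)/18² = (-0.1111,-0.1111)
o3: d²=25 ≤ ρ²=26; F_rep = 12·(0,-5)/25² = (0.0000,-0.0960)
o4: d²=61 > ρ²=26 → inactive
F = F_att + ΣF_rep = (8.8889,28.2929)
p' = p + 1/5·F = (-4.2222,-3.3414)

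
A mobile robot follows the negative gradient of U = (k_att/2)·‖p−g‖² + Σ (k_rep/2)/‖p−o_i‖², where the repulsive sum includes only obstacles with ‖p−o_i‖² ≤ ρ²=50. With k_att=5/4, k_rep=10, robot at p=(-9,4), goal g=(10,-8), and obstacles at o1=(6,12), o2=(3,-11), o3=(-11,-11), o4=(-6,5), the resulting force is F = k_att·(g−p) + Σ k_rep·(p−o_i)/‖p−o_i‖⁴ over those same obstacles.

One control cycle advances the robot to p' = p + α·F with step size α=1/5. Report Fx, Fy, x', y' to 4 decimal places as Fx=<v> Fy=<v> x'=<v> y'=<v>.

Fx=23.4500 Fy=-15.1000 x'=-4.3100 y'=0.9800

F_att = 5/4·(g−p) = 5/4·(19,-12) = (23.7500,-15.0000)
o1: d²=289 > ρ²=50 → inactive
o2: d²=369 > ρ²=50 → inactive
o3: d²=229 > ρ²=50 → inactive
o4: d²=10 ≤ ρ²=50; F_rep = 10·(-3,-1)/10² = (-0.3000,-0.1000)
F = F_att + ΣF_rep = (23.4500,-15.1000)
p' = p + 1/5·F = (-4.3100,0.9800)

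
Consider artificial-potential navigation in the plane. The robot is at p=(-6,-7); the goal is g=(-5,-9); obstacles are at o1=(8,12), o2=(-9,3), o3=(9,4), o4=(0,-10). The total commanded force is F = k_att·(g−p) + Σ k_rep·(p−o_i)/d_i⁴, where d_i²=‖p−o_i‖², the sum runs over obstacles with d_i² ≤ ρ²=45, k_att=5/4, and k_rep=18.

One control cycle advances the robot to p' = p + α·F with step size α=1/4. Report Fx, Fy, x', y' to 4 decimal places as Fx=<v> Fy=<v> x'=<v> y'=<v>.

F_att = 5/4·(g−p) = 5/4·(1,-2) = (1.2500,-2.5000)
o1: d²=557 > ρ²=45 → inactive
o2: d²=109 > ρ²=45 → inactive
o3: d²=346 > ρ²=45 → inactive
o4: d²=45 ≤ ρ²=45; F_rep = 18·(-6,3)/45² = (-0.0533,0.0267)
F = F_att + ΣF_rep = (1.1967,-2.4733)
p' = p + 1/4·F = (-5.7008,-7.6183)

Fx=1.1967 Fy=-2.4733 x'=-5.7008 y'=-7.6183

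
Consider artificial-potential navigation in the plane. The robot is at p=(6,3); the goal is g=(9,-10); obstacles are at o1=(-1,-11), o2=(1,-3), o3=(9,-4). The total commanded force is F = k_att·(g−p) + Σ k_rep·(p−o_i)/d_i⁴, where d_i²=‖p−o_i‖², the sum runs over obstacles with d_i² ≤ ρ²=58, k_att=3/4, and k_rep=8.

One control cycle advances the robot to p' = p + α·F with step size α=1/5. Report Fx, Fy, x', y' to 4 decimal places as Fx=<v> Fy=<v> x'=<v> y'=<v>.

F_att = 3/4·(g−p) = 3/4·(3,-13) = (2.2500,-9.7500)
o1: d²=245 > ρ²=58 → inactive
o2: d²=61 > ρ²=58 → inactive
o3: d²=58 ≤ ρ²=58; F_rep = 8·(-3,7)/58² = (-0.0071,0.0166)
F = F_att + ΣF_rep = (2.2429,-9.7334)
p' = p + 1/5·F = (6.4486,1.0533)

Fx=2.2429 Fy=-9.7334 x'=6.4486 y'=1.0533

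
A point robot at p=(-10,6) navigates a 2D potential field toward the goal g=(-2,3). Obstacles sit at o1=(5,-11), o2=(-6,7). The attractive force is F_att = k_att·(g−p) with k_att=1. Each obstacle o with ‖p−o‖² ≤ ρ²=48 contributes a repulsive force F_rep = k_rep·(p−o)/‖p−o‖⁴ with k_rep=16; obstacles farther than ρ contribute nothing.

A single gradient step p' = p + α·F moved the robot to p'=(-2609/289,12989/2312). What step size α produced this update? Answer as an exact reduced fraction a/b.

α = 1/8

F_att = 1·(g−p) = 1·(8,-3) = (8.0000,-3.0000)
o1: d²=514 > ρ²=48 → inactive
o2: d²=17 ≤ ρ²=48; F_rep = 16·(-4,-1)/17² = (-0.2215,-0.0554)
F = F_att + ΣF_rep = (7.7785,-3.0554)
Δp = p'−p = (0.9723,-0.3819); α = Δx/Fx = (281/289) / (2248/289) = 1/8
check: Δy/Fy = (-883/2312) / (-883/289) = 1/8 ✓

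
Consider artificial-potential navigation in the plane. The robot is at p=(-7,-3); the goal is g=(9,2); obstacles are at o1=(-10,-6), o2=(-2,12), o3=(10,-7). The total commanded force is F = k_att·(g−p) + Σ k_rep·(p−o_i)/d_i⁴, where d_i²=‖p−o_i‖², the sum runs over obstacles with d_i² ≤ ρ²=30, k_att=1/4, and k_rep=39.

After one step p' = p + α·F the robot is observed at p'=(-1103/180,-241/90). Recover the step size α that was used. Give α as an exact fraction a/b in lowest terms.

F_att = 1/4·(g−p) = 1/4·(16,5) = (4.0000,1.2500)
o1: d²=18 ≤ ρ²=30; F_rep = 39·(3,3)/18² = (0.3611,0.3611)
o2: d²=250 > ρ²=30 → inactive
o3: d²=305 > ρ²=30 → inactive
F = F_att + ΣF_rep = (4.3611,1.6111)
Δp = p'−p = (0.8722,0.3222); α = Δx/Fx = (157/180) / (157/36) = 1/5
check: Δy/Fy = (29/90) / (29/18) = 1/5 ✓

α = 1/5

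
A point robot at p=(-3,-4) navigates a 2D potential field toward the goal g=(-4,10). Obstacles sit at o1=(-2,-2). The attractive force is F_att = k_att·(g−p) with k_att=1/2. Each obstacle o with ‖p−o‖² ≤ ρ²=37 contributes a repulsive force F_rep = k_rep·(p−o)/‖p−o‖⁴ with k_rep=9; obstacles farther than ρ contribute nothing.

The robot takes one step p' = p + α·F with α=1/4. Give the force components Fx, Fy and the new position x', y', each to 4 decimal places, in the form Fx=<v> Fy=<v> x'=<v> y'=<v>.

Fx=-0.8600 Fy=6.2800 x'=-3.2150 y'=-2.4300

F_att = 1/2·(g−p) = 1/2·(-1,14) = (-0.5000,7.0000)
o1: d²=5 ≤ ρ²=37; F_rep = 9·(-1,-2)/5² = (-0.3600,-0.7200)
F = F_att + ΣF_rep = (-0.8600,6.2800)
p' = p + 1/4·F = (-3.2150,-2.4300)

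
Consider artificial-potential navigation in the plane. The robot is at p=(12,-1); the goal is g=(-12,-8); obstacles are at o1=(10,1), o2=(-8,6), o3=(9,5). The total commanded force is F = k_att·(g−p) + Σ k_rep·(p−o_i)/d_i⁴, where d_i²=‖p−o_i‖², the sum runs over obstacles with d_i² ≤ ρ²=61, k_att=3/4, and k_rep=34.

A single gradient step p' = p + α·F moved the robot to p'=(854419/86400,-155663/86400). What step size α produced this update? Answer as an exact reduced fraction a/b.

F_att = 3/4·(g−p) = 3/4·(-24,-7) = (-18.0000,-5.2500)
o1: d²=8 ≤ ρ²=61; F_rep = 34·(2,-2)/8² = (1.0625,-1.0625)
o2: d²=449 > ρ²=61 → inactive
o3: d²=45 ≤ ρ²=61; F_rep = 34·(3,-6)/45² = (0.0504,-0.1007)
F = F_att + ΣF_rep = (-16.8871,-6.4132)
Δp = p'−p = (-2.1109,-0.8017); α = Δx/Fx = (-182381/86400) / (-182381/10800) = 1/8
check: Δy/Fy = (-69263/86400) / (-69263/10800) = 1/8 ✓

α = 1/8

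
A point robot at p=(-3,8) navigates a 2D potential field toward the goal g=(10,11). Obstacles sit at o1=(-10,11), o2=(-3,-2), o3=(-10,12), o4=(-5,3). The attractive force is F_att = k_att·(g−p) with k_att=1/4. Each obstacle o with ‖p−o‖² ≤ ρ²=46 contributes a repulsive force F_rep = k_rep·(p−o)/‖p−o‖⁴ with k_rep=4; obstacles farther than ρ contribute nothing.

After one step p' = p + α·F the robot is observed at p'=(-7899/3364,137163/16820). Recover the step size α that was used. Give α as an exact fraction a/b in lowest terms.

F_att = 1/4·(g−p) = 1/4·(13,3) = (3.2500,0.7500)
o1: d²=58 > ρ²=46 → inactive
o2: d²=100 > ρ²=46 → inactive
o3: d²=65 > ρ²=46 → inactive
o4: d²=29 ≤ ρ²=46; F_rep = 4·(2,5)/29² = (0.0095,0.0238)
F = F_att + ΣF_rep = (3.2595,0.7738)
Δp = p'−p = (0.6519,0.1548); α = Δx/Fx = (2193/3364) / (10965/3364) = 1/5
check: Δy/Fy = (2603/16820) / (2603/3364) = 1/5 ✓

α = 1/5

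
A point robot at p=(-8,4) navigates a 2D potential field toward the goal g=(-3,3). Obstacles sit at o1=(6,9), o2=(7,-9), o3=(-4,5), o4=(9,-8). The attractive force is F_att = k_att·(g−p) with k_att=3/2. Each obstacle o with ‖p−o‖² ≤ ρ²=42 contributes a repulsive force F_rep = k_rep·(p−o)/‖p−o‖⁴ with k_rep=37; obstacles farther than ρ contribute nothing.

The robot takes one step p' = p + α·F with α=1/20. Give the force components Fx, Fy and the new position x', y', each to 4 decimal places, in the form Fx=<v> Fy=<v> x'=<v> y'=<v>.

Fx=6.9879 Fy=-1.6280 x'=-7.6506 y'=3.9186

F_att = 3/2·(g−p) = 3/2·(5,-1) = (7.5000,-1.5000)
o1: d²=221 > ρ²=42 → inactive
o2: d²=394 > ρ²=42 → inactive
o3: d²=17 ≤ ρ²=42; F_rep = 37·(-4,-1)/17² = (-0.5121,-0.1280)
o4: d²=433 > ρ²=42 → inactive
F = F_att + ΣF_rep = (6.9879,-1.6280)
p' = p + 1/20·F = (-7.6506,3.9186)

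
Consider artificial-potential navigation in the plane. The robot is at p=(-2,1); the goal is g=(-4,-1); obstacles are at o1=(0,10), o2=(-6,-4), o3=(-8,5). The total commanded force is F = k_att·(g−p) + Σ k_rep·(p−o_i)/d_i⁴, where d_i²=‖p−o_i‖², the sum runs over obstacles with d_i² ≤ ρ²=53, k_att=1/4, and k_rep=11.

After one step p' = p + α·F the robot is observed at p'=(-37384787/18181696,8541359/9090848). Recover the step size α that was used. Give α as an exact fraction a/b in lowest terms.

F_att = 1/4·(g−p) = 1/4·(-2,-2) = (-0.5000,-0.5000)
o1: d²=85 > ρ²=53 → inactive
o2: d²=41 ≤ ρ²=53; F_rep = 11·(4,5)/41² = (0.0262,0.0327)
o3: d²=52 ≤ ρ²=53; F_rep = 11·(6,-4)/52² = (0.0244,-0.0163)
F = F_att + ΣF_rep = (-0.4494,-0.4836)
Δp = p'−p = (-0.0562,-0.0604); α = Δx/Fx = (-1021395/18181696) / (-1021395/2272712) = 1/8
check: Δy/Fy = (-549489/9090848) / (-549489/1136356) = 1/8 ✓

α = 1/8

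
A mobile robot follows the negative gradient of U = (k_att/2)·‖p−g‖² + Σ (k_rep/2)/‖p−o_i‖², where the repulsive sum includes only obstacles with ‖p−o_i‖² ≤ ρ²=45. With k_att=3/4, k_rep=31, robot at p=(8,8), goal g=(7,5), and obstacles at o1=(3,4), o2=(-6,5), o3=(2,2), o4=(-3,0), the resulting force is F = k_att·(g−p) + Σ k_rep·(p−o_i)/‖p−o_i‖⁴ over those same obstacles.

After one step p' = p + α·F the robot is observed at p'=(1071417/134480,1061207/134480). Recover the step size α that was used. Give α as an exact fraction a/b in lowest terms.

F_att = 3/4·(g−p) = 3/4·(-1,-3) = (-0.7500,-2.2500)
o1: d²=41 ≤ ρ²=45; F_rep = 31·(5,4)/41² = (0.0922,0.0738)
o2: d²=205 > ρ²=45 → inactive
o3: d²=72 > ρ²=45 → inactive
o4: d²=185 > ρ²=45 → inactive
F = F_att + ΣF_rep = (-0.6578,-2.1762)
Δp = p'−p = (-0.0329,-0.1088); α = Δx/Fx = (-4423/134480) / (-4423/6724) = 1/20
check: Δy/Fy = (-14633/134480) / (-14633/6724) = 1/20 ✓

α = 1/20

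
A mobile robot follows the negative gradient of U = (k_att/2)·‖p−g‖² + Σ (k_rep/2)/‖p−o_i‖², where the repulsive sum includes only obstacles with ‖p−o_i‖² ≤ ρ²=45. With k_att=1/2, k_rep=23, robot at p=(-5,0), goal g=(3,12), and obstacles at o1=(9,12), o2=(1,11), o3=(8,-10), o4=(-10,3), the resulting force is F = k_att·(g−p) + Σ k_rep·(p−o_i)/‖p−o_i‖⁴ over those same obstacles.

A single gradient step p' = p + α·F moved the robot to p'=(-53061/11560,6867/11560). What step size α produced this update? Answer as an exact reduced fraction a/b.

F_att = 1/2·(g−p) = 1/2·(8,12) = (4.0000,6.0000)
o1: d²=340 > ρ²=45 → inactive
o2: d²=157 > ρ²=45 → inactive
o3: d²=269 > ρ²=45 → inactive
o4: d²=34 ≤ ρ²=45; F_rep = 23·(5,-3)/34² = (0.0995,-0.0597)
F = F_att + ΣF_rep = (4.0995,5.9403)
Δp = p'−p = (0.4099,0.5940); α = Δx/Fx = (4739/11560) / (4739/1156) = 1/10
check: Δy/Fy = (6867/11560) / (6867/1156) = 1/10 ✓

α = 1/10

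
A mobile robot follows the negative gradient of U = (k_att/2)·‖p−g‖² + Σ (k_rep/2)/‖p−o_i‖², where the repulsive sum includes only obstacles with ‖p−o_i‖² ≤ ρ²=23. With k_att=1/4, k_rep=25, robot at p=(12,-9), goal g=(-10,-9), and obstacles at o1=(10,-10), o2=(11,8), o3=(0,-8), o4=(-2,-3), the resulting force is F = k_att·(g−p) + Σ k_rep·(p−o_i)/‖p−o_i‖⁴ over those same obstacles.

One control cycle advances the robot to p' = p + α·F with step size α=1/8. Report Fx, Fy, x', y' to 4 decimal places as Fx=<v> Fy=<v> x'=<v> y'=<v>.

Fx=-3.5000 Fy=1.0000 x'=11.5625 y'=-8.8750

F_att = 1/4·(g−p) = 1/4·(-22,0) = (-5.5000,0.0000)
o1: d²=5 ≤ ρ²=23; F_rep = 25·(2,1)/5² = (2.0000,1.0000)
o2: d²=290 > ρ²=23 → inactive
o3: d²=145 > ρ²=23 → inactive
o4: d²=232 > ρ²=23 → inactive
F = F_att + ΣF_rep = (-3.5000,1.0000)
p' = p + 1/8·F = (11.5625,-8.8750)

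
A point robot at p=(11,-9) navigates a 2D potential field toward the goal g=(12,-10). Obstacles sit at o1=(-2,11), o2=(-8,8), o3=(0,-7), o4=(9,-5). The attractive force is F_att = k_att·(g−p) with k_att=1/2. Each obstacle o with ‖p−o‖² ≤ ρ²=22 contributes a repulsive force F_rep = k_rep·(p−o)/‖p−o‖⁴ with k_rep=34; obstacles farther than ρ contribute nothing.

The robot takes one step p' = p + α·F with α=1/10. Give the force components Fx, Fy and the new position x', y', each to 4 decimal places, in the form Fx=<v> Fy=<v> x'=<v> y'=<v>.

Fx=0.6700 Fy=-0.8400 x'=11.0670 y'=-9.0840

F_att = 1/2·(g−p) = 1/2·(1,-1) = (0.5000,-0.5000)
o1: d²=569 > ρ²=22 → inactive
o2: d²=650 > ρ²=22 → inactive
o3: d²=125 > ρ²=22 → inactive
o4: d²=20 ≤ ρ²=22; F_rep = 34·(2,-4)/20² = (0.1700,-0.3400)
F = F_att + ΣF_rep = (0.6700,-0.8400)
p' = p + 1/10·F = (11.0670,-9.0840)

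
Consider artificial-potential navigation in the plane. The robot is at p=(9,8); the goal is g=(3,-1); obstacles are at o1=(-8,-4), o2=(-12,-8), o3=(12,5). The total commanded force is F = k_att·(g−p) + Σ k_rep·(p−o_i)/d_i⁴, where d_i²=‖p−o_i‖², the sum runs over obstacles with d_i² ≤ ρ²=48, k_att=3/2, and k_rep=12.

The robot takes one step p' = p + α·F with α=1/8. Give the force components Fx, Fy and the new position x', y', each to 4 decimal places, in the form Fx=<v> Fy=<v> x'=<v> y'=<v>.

F_att = 3/2·(g−p) = 3/2·(-6,-9) = (-9.0000,-13.5000)
o1: d²=433 > ρ²=48 → inactive
o2: d²=697 > ρ²=48 → inactive
o3: d²=18 ≤ ρ²=48; F_rep = 12·(-3,3)/18² = (-0.1111,0.1111)
F = F_att + ΣF_rep = (-9.1111,-13.3889)
p' = p + 1/8·F = (7.8611,6.3264)

Fx=-9.1111 Fy=-13.3889 x'=7.8611 y'=6.3264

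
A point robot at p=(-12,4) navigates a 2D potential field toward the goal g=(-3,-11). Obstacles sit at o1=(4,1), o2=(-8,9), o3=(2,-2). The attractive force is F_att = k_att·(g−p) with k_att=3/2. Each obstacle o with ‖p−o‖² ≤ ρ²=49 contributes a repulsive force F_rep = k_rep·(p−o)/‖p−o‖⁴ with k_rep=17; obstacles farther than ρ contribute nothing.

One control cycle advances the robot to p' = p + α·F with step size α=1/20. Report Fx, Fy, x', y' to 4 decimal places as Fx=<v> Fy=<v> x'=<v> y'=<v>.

F_att = 3/2·(g−p) = 3/2·(9,-15) = (13.5000,-22.5000)
o1: d²=265 > ρ²=49 → inactive
o2: d²=41 ≤ ρ²=49; F_rep = 17·(-4,-5)/41² = (-0.0405,-0.0506)
o3: d²=232 > ρ²=49 → inactive
F = F_att + ΣF_rep = (13.4595,-22.5506)
p' = p + 1/20·F = (-11.3270,2.8725)

Fx=13.4595 Fy=-22.5506 x'=-11.3270 y'=2.8725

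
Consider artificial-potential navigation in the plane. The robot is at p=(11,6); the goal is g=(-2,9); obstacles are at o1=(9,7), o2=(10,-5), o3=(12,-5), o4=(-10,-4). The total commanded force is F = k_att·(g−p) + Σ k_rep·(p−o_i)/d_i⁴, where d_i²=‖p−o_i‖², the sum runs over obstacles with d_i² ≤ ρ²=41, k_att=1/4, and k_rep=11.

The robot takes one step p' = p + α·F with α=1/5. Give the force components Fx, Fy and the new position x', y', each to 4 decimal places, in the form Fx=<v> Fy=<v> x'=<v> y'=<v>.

Fx=-2.3700 Fy=0.3100 x'=10.5260 y'=6.0620

F_att = 1/4·(g−p) = 1/4·(-13,3) = (-3.2500,0.7500)
o1: d²=5 ≤ ρ²=41; F_rep = 11·(2,-1)/5² = (0.8800,-0.4400)
o2: d²=122 > ρ²=41 → inactive
o3: d²=122 > ρ²=41 → inactive
o4: d²=541 > ρ²=41 → inactive
F = F_att + ΣF_rep = (-2.3700,0.3100)
p' = p + 1/5·F = (10.5260,6.0620)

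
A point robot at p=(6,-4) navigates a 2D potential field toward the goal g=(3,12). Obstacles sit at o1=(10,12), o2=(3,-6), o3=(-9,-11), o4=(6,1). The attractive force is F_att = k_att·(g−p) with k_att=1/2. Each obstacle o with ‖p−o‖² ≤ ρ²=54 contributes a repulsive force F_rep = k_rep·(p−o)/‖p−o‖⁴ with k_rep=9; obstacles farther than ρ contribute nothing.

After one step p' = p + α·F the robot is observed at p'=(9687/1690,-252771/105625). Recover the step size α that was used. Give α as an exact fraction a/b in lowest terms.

α = 1/5

F_att = 1/2·(g−p) = 1/2·(-3,16) = (-1.5000,8.0000)
o1: d²=272 > ρ²=54 → inactive
o2: d²=13 ≤ ρ²=54; F_rep = 9·(3,2)/13² = (0.1598,0.1065)
o3: d²=274 > ρ²=54 → inactive
o4: d²=25 ≤ ρ²=54; F_rep = 9·(0,-5)/25² = (0.0000,-0.0720)
F = F_att + ΣF_rep = (-1.3402,8.0345)
Δp = p'−p = (-0.2680,1.6069); α = Δx/Fx = (-453/1690) / (-453/338) = 1/5
check: Δy/Fy = (169729/105625) / (169729/21125) = 1/5 ✓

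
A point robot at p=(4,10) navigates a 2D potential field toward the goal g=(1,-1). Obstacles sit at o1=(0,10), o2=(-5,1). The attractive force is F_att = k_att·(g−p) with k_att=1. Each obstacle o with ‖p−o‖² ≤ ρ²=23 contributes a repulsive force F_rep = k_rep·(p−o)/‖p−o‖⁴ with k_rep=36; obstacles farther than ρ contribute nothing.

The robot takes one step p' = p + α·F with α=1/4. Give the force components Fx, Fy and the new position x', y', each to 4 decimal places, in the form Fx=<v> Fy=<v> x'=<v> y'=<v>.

F_att = 1·(g−p) = 1·(-3,-11) = (-3.0000,-11.0000)
o1: d²=16 ≤ ρ²=23; F_rep = 36·(4,0)/16² = (0.5625,0.0000)
o2: d²=162 > ρ²=23 → inactive
F = F_att + ΣF_rep = (-2.4375,-11.0000)
p' = p + 1/4·F = (3.3906,7.2500)

Fx=-2.4375 Fy=-11.0000 x'=3.3906 y'=7.2500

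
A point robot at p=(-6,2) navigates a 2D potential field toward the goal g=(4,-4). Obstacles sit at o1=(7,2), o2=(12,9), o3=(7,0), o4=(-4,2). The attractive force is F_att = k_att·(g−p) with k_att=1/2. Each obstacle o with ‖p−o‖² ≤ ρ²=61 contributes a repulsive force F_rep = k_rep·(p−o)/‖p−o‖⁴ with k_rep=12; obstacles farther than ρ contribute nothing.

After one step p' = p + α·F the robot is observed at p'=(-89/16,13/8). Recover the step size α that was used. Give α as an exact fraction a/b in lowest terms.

F_att = 1/2·(g−p) = 1/2·(10,-6) = (5.0000,-3.0000)
o1: d²=169 > ρ²=61 → inactive
o2: d²=373 > ρ²=61 → inactive
o3: d²=173 > ρ²=61 → inactive
o4: d²=4 ≤ ρ²=61; F_rep = 12·(-2,0)/4² = (-1.5000,0.0000)
F = F_att + ΣF_rep = (3.5000,-3.0000)
Δp = p'−p = (0.4375,-0.3750); α = Δx/Fx = (7/16) / (7/2) = 1/8
check: Δy/Fy = (-3/8) / (-3) = 1/8 ✓

α = 1/8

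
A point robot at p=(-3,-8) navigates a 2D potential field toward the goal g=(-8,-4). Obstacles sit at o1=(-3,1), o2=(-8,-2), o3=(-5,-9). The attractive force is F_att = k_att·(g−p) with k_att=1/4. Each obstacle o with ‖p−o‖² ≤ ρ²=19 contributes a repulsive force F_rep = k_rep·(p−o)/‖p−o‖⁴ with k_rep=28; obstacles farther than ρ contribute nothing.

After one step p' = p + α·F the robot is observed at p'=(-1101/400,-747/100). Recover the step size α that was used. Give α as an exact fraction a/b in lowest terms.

α = 1/4

F_att = 1/4·(g−p) = 1/4·(-5,4) = (-1.2500,1.0000)
o1: d²=81 > ρ²=19 → inactive
o2: d²=61 > ρ²=19 → inactive
o3: d²=5 ≤ ρ²=19; F_rep = 28·(2,1)/5² = (2.2400,1.1200)
F = F_att + ΣF_rep = (0.9900,2.1200)
Δp = p'−p = (0.2475,0.5300); α = Δx/Fx = (99/400) / (99/100) = 1/4
check: Δy/Fy = (53/100) / (53/25) = 1/4 ✓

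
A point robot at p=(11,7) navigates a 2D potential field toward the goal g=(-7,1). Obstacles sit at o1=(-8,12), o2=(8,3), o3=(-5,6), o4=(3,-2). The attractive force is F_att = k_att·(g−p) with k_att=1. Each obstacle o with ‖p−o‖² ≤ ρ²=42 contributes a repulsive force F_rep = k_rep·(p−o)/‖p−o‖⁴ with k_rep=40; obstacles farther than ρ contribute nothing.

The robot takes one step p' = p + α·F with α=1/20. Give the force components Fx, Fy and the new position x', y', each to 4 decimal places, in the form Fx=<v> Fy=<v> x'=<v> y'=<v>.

F_att = 1·(g−p) = 1·(-18,-6) = (-18.0000,-6.0000)
o1: d²=386 > ρ²=42 → inactive
o2: d²=25 ≤ ρ²=42; F_rep = 40·(3,4)/25² = (0.1920,0.2560)
o3: d²=257 > ρ²=42 → inactive
o4: d²=145 > ρ²=42 → inactive
F = F_att + ΣF_rep = (-17.8080,-5.7440)
p' = p + 1/20·F = (10.1096,6.7128)

Fx=-17.8080 Fy=-5.7440 x'=10.1096 y'=6.7128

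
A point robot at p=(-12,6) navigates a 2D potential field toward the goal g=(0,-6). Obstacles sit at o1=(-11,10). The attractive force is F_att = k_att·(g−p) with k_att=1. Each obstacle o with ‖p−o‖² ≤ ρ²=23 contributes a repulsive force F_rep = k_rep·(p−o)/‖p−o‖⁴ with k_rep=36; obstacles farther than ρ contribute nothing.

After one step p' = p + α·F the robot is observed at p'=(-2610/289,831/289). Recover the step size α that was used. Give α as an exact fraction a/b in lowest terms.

F_att = 1·(g−p) = 1·(12,-12) = (12.0000,-12.0000)
o1: d²=17 ≤ ρ²=23; F_rep = 36·(-1,-4)/17² = (-0.1246,-0.4983)
F = F_att + ΣF_rep = (11.8754,-12.4983)
Δp = p'−p = (2.9689,-3.1246); α = Δx/Fx = (858/289) / (3432/289) = 1/4
check: Δy/Fy = (-903/289) / (-3612/289) = 1/4 ✓

α = 1/4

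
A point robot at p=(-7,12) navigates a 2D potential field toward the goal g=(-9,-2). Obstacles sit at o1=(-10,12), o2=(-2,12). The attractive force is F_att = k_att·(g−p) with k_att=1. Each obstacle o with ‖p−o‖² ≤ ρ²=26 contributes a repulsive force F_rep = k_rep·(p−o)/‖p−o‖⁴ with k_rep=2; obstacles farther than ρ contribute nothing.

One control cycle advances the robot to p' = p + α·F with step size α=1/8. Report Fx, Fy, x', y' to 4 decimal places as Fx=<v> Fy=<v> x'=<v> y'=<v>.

Fx=-1.9419 Fy=-14.0000 x'=-7.2427 y'=10.2500

F_att = 1·(g−p) = 1·(-2,-14) = (-2.0000,-14.0000)
o1: d²=9 ≤ ρ²=26; F_rep = 2·(3,0)/9² = (0.0741,0.0000)
o2: d²=25 ≤ ρ²=26; F_rep = 2·(-5,0)/25² = (-0.0160,0.0000)
F = F_att + ΣF_rep = (-1.9419,-14.0000)
p' = p + 1/8·F = (-7.2427,10.2500)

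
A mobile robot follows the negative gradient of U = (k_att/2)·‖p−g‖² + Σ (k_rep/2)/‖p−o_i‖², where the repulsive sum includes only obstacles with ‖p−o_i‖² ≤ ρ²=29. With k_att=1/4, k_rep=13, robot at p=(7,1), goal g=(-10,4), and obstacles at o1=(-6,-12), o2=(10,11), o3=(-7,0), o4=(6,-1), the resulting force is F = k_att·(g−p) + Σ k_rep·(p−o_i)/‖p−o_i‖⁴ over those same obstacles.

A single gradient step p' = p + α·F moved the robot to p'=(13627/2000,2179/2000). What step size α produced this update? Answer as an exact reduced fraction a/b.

F_att = 1/4·(g−p) = 1/4·(-17,3) = (-4.2500,0.7500)
o1: d²=338 > ρ²=29 → inactive
o2: d²=109 > ρ²=29 → inactive
o3: d²=197 > ρ²=29 → inactive
o4: d²=5 ≤ ρ²=29; F_rep = 13·(1,2)/5² = (0.5200,1.0400)
F = F_att + ΣF_rep = (-3.7300,1.7900)
Δp = p'−p = (-0.1865,0.0895); α = Δx/Fx = (-373/2000) / (-373/100) = 1/20
check: Δy/Fy = (179/2000) / (179/100) = 1/20 ✓

α = 1/20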